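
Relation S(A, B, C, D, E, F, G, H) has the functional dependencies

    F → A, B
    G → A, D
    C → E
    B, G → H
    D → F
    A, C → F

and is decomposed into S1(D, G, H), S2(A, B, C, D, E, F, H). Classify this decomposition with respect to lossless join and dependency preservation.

Lossless test: (D, H)⁺ = {A, B, D, F, H}, which is a superkey of neither fragment — lossy.
Dependency preservation: G → A, D; B, G → H are not contained in any single fragment, but the restricted closure of each left-hand side across the fragments still reaches the right-hand side; the remaining FDs each lie inside some fragment. All dependencies are preserved.

lossy but dependency-preserving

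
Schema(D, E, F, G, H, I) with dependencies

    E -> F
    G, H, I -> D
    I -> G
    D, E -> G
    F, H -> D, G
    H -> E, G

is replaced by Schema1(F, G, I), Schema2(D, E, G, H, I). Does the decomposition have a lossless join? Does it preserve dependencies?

lossy and not dependency-preserving

Lossless test: (G, I)⁺ = {G, I}, which is a superkey of neither fragment — lossy.
Dependency preservation: the restricted closure of {E} across the fragments never reaches {F}, so E → F cannot be enforced without a join — not preserved.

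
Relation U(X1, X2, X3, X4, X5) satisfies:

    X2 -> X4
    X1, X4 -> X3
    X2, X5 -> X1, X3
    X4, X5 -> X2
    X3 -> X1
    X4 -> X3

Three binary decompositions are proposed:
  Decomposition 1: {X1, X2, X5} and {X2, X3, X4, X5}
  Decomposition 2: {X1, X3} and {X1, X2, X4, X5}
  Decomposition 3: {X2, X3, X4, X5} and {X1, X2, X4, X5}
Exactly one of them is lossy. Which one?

Decomposition 2

Decomposition 1: common = {X2, X5}, closure = {X1, X2, X3, X4, X5} → lossless.
Decomposition 2: common = {X1}, closure = {X1} → lossy.
Decomposition 3: common = {X2, X4, X5}, closure = {X1, X2, X3, X4, X5} → lossless.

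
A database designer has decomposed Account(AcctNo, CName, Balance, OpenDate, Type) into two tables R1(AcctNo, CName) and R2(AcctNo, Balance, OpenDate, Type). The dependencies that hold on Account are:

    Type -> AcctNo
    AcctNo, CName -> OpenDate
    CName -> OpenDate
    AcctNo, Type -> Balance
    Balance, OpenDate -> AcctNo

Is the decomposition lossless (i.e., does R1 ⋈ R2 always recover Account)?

No

Common attributes: R1 ∩ R2 = {AcctNo}.
No dependency enlarges {AcctNo}, so (AcctNo)⁺ = {AcctNo}.
The closure contains neither all of R1 = {AcctNo, CName} nor all of R2 = {AcctNo, Balance, OpenDate, Type}, so the common attributes are not a superkey of either fragment. The join is lossy.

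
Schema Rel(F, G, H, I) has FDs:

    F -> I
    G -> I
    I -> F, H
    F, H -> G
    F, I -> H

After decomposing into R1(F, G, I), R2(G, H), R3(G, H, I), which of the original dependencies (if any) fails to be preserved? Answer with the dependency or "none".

F → I lies within R1.
G → I lies within R1.
I → F, H: restricted closure across fragments reaches F, H.
F, H → G: restricted closure across fragments reaches G.
F, I → H: restricted closure across fragments reaches H.
Every dependency is enforceable on the fragments, so the decomposition is dependency-preserving.

none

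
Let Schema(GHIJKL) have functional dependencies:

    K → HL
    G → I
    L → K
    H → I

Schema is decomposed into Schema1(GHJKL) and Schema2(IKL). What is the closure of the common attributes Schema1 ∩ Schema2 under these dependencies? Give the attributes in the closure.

HIKL

Schema1 ∩ Schema2 = {KL}.
K → HL applies, adding H
H → I applies, adding I
Closure: {HIKL}.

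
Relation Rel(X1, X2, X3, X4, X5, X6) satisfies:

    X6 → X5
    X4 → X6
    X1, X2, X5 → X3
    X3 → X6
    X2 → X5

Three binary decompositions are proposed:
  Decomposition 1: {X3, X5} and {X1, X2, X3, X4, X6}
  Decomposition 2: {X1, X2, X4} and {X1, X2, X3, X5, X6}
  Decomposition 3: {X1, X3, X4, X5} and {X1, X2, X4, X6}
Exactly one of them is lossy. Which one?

Decomposition 1: common = {X3}, closure = {X3, X5, X6} → lossless.
Decomposition 2: common = {X1, X2}, closure = {X1, X2, X3, X5, X6} → lossless.
Decomposition 3: common = {X1, X4}, closure = {X1, X4, X5, X6} → lossy.

Decomposition 3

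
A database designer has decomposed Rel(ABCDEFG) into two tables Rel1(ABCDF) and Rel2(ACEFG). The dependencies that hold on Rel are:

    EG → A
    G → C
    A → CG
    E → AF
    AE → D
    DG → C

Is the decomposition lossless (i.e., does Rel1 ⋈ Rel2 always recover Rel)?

Common attributes: Rel1 ∩ Rel2 = {ACF}.
Closure of {ACF}: A → CG applies, adding G. So (ACF)⁺ = {ACFG}.
The closure contains neither all of Rel1 = {ABCDF} nor all of Rel2 = {ACEFG}, so the common attributes are not a superkey of either fragment. The join is lossy.

No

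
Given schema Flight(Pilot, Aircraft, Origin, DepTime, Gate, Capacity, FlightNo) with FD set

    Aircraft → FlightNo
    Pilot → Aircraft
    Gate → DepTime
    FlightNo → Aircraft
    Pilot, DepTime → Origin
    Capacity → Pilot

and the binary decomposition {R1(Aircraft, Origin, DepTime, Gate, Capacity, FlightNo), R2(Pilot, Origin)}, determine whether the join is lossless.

No

Common attributes: R1 ∩ R2 = {Origin}.
No dependency enlarges {Origin}, so (Origin)⁺ = {Origin}.
The closure contains neither all of R1 = {Aircraft, Origin, DepTime, Gate, Capacity, FlightNo} nor all of R2 = {Pilot, Origin}, so the common attributes are not a superkey of either fragment. The join is lossy.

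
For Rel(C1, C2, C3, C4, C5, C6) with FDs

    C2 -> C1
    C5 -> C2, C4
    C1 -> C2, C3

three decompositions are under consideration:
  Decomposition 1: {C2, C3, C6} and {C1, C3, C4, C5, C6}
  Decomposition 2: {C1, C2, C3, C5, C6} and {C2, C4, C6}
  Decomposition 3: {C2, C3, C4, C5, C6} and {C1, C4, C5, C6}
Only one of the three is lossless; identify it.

Decomposition 3

Decomposition 1: common = {C3, C6}, closure = {C3, C6} → lossy.
Decomposition 2: common = {C2, C6}, closure = {C1, C2, C3, C6} → lossy.
Decomposition 3: common = {C4, C5, C6}, closure = {C1, C2, C3, C4, C5, C6} → lossless.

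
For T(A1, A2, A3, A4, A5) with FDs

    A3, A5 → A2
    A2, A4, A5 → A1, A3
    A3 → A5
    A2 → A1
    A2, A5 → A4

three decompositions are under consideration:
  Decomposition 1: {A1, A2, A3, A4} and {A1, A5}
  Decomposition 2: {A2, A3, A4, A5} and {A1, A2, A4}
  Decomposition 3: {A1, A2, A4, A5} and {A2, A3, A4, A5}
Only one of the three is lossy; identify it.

Decomposition 1

Decomposition 1: common = {A1}, closure = {A1} → lossy.
Decomposition 2: common = {A2, A4}, closure = {A1, A2, A4} → lossless.
Decomposition 3: common = {A2, A4, A5}, closure = {A1, A2, A3, A4, A5} → lossless.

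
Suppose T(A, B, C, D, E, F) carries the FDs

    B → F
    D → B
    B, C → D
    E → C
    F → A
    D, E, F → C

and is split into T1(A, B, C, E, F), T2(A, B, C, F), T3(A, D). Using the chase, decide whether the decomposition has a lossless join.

Chase test. Columns are A, B, C, D, E, F; row i has aⱼ where attribute j ∈ Ti, else bᵢⱼ.
Initial tableau (one row per fragment):
  row 1: a1 a2 a3 b14 a5 a6
  row 2: a1 a2 a3 b24 b25 a6
  row 3: a1 b32 b33 a4 b35 b36
Rows 1 and 2 agree on B, C; apply B, C→D and equate their D entries.
No row becomes fully distinguished — the join is lossy.

No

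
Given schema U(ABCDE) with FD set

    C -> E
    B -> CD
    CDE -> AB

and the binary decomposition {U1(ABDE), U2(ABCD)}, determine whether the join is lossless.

Common attributes: U1 ∩ U2 = {ABD}.
Closure of {ABD}: B → CD applies, adding C; C → E applies, adding E. So (ABD)⁺ = {ABCDE}.
This closure contains every attribute of U1, so U1 ∩ U2 → U1. The join is lossless.

Yes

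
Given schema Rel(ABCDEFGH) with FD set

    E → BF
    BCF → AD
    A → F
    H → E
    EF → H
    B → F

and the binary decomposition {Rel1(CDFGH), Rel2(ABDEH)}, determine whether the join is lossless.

Common attributes: Rel1 ∩ Rel2 = {DH}.
Closure of {DH}: H → E applies, adding E; E → BF applies, adding BF. So (DH)⁺ = {BDEFH}.
The closure contains neither all of Rel1 = {CDFGH} nor all of Rel2 = {ABDEH}, so the common attributes are not a superkey of either fragment. The join is lossy.

No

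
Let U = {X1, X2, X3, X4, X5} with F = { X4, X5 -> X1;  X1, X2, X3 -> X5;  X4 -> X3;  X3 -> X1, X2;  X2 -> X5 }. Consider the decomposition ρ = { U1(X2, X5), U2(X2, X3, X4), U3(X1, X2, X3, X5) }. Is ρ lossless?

Chase test. Columns are X1, X2, X3, X4, X5; row i has aⱼ where attribute j ∈ Ui, else bᵢⱼ.
Initial tableau (one row per fragment):
  row 1: b11 a2 b13 b14 a5
  row 2: b21 a2 a3 a4 b25
  row 3: a1 a2 a3 b34 a5
Rows 2 and 3 agree on X3; apply X3→X1, X2 and equate their X1, X2 entries.
Rows 1 and 2 agree on X2; apply X2→X5 and equate their X5 entries.
Row 2 is now all distinguished symbols — the join is lossless.

Yes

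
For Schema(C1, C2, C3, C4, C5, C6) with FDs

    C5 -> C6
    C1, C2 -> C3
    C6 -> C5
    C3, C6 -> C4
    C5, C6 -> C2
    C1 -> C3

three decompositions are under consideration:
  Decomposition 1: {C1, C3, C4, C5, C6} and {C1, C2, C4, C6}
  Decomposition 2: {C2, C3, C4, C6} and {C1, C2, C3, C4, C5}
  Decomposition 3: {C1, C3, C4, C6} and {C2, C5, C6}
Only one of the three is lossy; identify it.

Decomposition 2

Decomposition 1: common = {C1, C4, C6}, closure = {C1, C2, C3, C4, C5, C6} → lossless.
Decomposition 2: common = {C2, C3, C4}, closure = {C2, C3, C4} → lossy.
Decomposition 3: common = {C6}, closure = {C2, C5, C6} → lossless.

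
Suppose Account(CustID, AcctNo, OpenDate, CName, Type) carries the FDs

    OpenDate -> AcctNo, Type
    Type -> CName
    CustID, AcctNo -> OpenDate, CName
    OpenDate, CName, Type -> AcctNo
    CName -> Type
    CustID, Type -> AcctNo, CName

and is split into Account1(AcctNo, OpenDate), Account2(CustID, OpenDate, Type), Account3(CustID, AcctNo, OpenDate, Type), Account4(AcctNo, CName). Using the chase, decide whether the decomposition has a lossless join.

No

Chase test. Columns are CustID, AcctNo, OpenDate, CName, Type; row i has aⱼ where attribute j ∈ Accounti, else bᵢⱼ.
Initial tableau (one row per fragment):
  row 1: b11 a2 a3 b14 b15
  row 2: a1 b22 a3 b24 a5
  row 3: a1 a2 a3 b34 a5
  row 4: b41 a2 b43 a4 b45
Rows 1 and 2 agree on OpenDate; apply OpenDate→AcctNo, Type and equate their AcctNo, Type entries.
Rows 1 and 2 agree on Type; apply Type→CName and equate their CName entries.
Rows 1 and 3 agree on Type; apply Type→CName and equate their CName entries.
No row becomes fully distinguished — the join is lossy.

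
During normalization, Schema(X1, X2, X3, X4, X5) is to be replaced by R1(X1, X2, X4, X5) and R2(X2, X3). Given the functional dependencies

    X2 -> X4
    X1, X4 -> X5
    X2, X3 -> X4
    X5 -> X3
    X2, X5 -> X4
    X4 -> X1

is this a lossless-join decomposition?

Yes

Common attributes: R1 ∩ R2 = {X2}.
Closure of {X2}: X2 → X4 applies, adding X4; X4 → X1 applies, adding X1; X1, X4 → X5 applies, adding X5; X5 → X3 applies, adding X3. So (X2)⁺ = {X1, X2, X3, X4, X5}.
This closure contains every attribute of R1, so R1 ∩ R2 → R1. The join is lossless.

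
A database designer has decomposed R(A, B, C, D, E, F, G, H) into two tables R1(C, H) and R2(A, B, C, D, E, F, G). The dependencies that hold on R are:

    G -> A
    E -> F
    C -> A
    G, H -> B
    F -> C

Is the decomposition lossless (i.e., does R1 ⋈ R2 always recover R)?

No

Common attributes: R1 ∩ R2 = {C}.
Closure of {C}: C → A applies, adding A. So (C)⁺ = {A, C}.
The closure contains neither all of R1 = {C, H} nor all of R2 = {A, B, C, D, E, F, G}, so the common attributes are not a superkey of either fragment. The join is lossy.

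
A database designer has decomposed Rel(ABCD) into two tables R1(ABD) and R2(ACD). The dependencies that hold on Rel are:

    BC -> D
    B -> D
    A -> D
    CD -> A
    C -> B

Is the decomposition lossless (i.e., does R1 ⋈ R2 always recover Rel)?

Common attributes: R1 ∩ R2 = {AD}.
No dependency enlarges {AD}, so (AD)⁺ = {AD}.
The closure contains neither all of R1 = {ABD} nor all of R2 = {ACD}, so the common attributes are not a superkey of either fragment. The join is lossy.

No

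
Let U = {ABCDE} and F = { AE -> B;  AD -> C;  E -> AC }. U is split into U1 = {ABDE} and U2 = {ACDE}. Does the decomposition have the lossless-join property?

Common attributes: U1 ∩ U2 = {ADE}.
Closure of {ADE}: AE → B applies, adding B; AD → C applies, adding C. So (ADE)⁺ = {ABCDE}.
This closure contains every attribute of U1, so U1 ∩ U2 → U1. The join is lossless.

Yes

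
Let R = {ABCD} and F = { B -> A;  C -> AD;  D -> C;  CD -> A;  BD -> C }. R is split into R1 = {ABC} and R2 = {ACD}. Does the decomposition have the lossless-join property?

Common attributes: R1 ∩ R2 = {AC}.
Closure of {AC}: C → AD applies, adding D. So (AC)⁺ = {ACD}.
This closure contains every attribute of R2, so R1 ∩ R2 → R2. The join is lossless.

Yes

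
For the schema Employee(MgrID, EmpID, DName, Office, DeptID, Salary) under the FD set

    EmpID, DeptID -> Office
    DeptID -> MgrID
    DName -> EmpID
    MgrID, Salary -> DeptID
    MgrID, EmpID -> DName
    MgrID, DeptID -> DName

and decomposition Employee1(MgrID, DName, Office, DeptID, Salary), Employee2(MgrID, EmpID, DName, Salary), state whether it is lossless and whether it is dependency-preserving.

lossless and dependency-preserving

Lossless test: (MgrID, DName, Salary)⁺ = {MgrID, EmpID, DName, Office, DeptID, Salary}, which contains all of one fragment — lossless.
Dependency preservation: EmpID, DeptID → Office is not contained in any single fragment, but the restricted closure of its left-hand side across the fragments still reaches the right-hand side; the remaining FDs each lie inside some fragment. All dependencies are preserved.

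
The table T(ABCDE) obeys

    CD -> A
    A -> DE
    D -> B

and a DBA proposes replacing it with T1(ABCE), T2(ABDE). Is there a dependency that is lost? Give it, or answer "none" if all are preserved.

CD -> A

Check CD → A: no single fragment contains all of {ACD}, and the restricted closure of {CD} across the fragments never reaches {A}.
A → DE is preserved.
D → B is preserved.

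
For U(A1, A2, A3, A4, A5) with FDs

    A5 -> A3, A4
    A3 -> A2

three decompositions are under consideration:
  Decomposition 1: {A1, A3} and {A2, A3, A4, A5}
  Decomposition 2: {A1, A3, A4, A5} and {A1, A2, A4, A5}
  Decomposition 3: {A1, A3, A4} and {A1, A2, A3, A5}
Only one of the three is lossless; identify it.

Decomposition 1: common = {A3}, closure = {A2, A3} → lossy.
Decomposition 2: common = {A1, A4, A5}, closure = {A1, A2, A3, A4, A5} → lossless.
Decomposition 3: common = {A1, A3}, closure = {A1, A2, A3} → lossy.

Decomposition 2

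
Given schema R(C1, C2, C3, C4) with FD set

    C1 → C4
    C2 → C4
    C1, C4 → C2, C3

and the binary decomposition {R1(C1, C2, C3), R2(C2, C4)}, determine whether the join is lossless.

Common attributes: R1 ∩ R2 = {C2}.
Closure of {C2}: C2 → C4 applies, adding C4. So (C2)⁺ = {C2, C4}.
This closure contains every attribute of R2, so R1 ∩ R2 → R2. The join is lossless.

Yes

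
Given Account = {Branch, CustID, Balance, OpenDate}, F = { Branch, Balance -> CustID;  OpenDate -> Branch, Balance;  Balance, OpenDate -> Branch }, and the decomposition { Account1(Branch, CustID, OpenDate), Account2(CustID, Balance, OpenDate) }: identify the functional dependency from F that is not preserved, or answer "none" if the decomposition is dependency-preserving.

Check Branch, Balance → CustID: no single fragment contains all of {Branch, CustID, Balance}, and the restricted closure of {Branch, Balance} across the fragments never reaches {CustID}.
OpenDate → Branch, Balance is preserved.
Balance, OpenDate → Branch is preserved.

Branch, Balance -> CustID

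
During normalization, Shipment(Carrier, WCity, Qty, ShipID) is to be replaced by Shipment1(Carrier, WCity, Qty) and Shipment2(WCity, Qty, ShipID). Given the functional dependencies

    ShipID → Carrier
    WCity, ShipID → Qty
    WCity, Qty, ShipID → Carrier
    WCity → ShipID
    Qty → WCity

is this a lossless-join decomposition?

Yes

Common attributes: Shipment1 ∩ Shipment2 = {WCity, Qty}.
Closure of {WCity, Qty}: WCity → ShipID applies, adding ShipID; ShipID → Carrier applies, adding Carrier. So (WCity, Qty)⁺ = {Carrier, WCity, Qty, ShipID}.
This closure contains every attribute of Shipment1, so Shipment1 ∩ Shipment2 → Shipment1. The join is lossless.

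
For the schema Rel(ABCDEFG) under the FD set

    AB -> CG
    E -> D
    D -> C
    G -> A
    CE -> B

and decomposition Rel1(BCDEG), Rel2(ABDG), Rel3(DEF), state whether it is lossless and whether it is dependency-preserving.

lossy but dependency-preserving

Lossless test (chase): Rows 1 and 2 agree on D; apply D→C and equate their C entries. Rows 1 and 3 agree on D; apply D→C and equate their C entries. Rows 1 and 2 agree on G; apply G→A and equate their A entries. Rows 1 and 3 agree on CE; apply CE→B and equate their B entries. No row becomes fully distinguished — the join is lossy.
Dependency preservation: AB → CG is not contained in any single fragment, but the restricted closure of its left-hand side across the fragments still reaches the right-hand side; the remaining FDs each lie inside some fragment. All dependencies are preserved.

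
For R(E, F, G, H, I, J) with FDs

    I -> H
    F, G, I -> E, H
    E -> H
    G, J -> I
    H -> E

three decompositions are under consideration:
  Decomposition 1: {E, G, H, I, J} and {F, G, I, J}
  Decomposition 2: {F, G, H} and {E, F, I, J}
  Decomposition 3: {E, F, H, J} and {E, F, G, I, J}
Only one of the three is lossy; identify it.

Decomposition 1: common = {G, I, J}, closure = {E, G, H, I, J} → lossless.
Decomposition 2: common = {F}, closure = {F} → lossy.
Decomposition 3: common = {E, F, J}, closure = {E, F, H, J} → lossless.

Decomposition 2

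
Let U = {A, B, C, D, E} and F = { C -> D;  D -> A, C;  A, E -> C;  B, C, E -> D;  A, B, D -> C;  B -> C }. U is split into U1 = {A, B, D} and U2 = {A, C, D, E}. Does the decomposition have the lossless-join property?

Common attributes: U1 ∩ U2 = {A, D}.
Closure of {A, D}: D → A, C applies, adding C. So (A, D)⁺ = {A, C, D}.
The closure contains neither all of U1 = {A, B, D} nor all of U2 = {A, C, D, E}, so the common attributes are not a superkey of either fragment. The join is lossy.

No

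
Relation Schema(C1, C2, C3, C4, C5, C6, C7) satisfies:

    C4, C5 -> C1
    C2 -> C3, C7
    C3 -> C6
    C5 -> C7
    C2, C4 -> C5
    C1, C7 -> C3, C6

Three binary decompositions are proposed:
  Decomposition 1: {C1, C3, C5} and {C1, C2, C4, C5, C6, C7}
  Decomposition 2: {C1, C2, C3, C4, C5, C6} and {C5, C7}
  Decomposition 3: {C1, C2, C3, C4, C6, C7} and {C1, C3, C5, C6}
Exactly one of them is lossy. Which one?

Decomposition 1: common = {C1, C5}, closure = {C1, C3, C5, C6, C7} → lossless.
Decomposition 2: common = {C5}, closure = {C5, C7} → lossless.
Decomposition 3: common = {C1, C3, C6}, closure = {C1, C3, C6} → lossy.

Decomposition 3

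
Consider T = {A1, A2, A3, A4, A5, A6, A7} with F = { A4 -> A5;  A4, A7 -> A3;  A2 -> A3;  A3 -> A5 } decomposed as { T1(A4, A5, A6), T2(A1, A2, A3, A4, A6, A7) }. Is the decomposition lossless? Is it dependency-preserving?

lossless but not dependency-preserving

Lossless test: (A4, A6)⁺ = {A4, A5, A6}, which contains all of one fragment — lossless.
Dependency preservation: the restricted closure of {A3} across the fragments never reaches {A5}, so A3 → A5 cannot be enforced without a join — not preserved.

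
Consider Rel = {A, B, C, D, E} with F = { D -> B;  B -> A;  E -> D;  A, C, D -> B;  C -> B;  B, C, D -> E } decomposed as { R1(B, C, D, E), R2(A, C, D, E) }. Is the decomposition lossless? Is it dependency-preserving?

Lossless test: (C, D, E)⁺ = {A, B, C, D, E}, which contains all of one fragment — lossless.
Dependency preservation: the restricted closure of {B} across the fragments never reaches {A}, so B → A cannot be enforced without a join — not preserved.

lossless but not dependency-preserving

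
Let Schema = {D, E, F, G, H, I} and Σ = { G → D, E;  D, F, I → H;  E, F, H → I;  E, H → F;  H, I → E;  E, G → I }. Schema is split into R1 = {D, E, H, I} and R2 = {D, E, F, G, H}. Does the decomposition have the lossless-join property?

Common attributes: R1 ∩ R2 = {D, E, H}.
Closure of {D, E, H}: E, H → F applies, adding F; E, F, H → I applies, adding I. So (D, E, H)⁺ = {D, E, F, H, I}.
This closure contains every attribute of R1, so R1 ∩ R2 → R1. The join is lossless.

Yes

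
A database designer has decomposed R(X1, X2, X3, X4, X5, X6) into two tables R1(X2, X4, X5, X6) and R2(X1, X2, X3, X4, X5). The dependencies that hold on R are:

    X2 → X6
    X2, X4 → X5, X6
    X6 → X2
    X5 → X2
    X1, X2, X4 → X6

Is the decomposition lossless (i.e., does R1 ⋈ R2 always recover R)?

Yes

Common attributes: R1 ∩ R2 = {X2, X4, X5}.
Closure of {X2, X4, X5}: X2 → X6 applies, adding X6. So (X2, X4, X5)⁺ = {X2, X4, X5, X6}.
This closure contains every attribute of R1, so R1 ∩ R2 → R1. The join is lossless.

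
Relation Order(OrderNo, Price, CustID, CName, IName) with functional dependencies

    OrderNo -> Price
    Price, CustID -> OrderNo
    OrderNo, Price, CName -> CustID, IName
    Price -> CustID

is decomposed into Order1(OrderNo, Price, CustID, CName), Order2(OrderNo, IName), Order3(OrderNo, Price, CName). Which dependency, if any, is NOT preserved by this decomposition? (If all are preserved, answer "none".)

Check OrderNo, Price, CName → CustID, IName: no single fragment contains all of {OrderNo, Price, CustID, CName, IName}, and the restricted closure of {OrderNo, Price, CName} across the fragments never reaches {CustID, IName}.
OrderNo → Price is preserved.
Price, CustID → OrderNo is preserved.
Price → CustID is preserved.

OrderNo, Price, CName -> CustID, IName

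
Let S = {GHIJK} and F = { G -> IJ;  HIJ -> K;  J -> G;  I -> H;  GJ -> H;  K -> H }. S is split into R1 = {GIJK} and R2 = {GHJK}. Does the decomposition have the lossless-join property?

Yes

Common attributes: R1 ∩ R2 = {GJK}.
Closure of {GJK}: G → IJ applies, adding I; I → H applies, adding H. So (GJK)⁺ = {GHIJK}.
This closure contains every attribute of R1, so R1 ∩ R2 → R1. The join is lossless.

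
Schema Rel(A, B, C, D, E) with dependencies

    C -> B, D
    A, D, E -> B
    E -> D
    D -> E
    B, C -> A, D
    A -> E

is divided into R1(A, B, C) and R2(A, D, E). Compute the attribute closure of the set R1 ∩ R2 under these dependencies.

R1 ∩ R2 = {A}.
A → E applies, adding E
E → D applies, adding D
A, D, E → B applies, adding B
Closure: {A, B, D, E}.

A, B, D, E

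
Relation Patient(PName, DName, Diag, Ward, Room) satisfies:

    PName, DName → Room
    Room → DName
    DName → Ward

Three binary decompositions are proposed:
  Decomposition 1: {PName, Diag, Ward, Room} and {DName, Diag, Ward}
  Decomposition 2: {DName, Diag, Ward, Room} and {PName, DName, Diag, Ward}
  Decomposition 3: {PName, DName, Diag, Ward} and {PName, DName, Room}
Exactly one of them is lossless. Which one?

Decomposition 3

Decomposition 1: common = {Diag, Ward}, closure = {Diag, Ward} → lossy.
Decomposition 2: common = {DName, Diag, Ward}, closure = {DName, Diag, Ward} → lossy.
Decomposition 3: common = {PName, DName}, closure = {PName, DName, Ward, Room} → lossless.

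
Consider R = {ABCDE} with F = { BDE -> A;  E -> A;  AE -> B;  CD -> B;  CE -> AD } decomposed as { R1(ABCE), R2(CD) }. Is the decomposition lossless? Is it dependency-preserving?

lossy and not dependency-preserving

Lossless test: (C)⁺ = {C}, which is a superkey of neither fragment — lossy.
Dependency preservation: the restricted closure of {CD} across the fragments never reaches {B}, so CD → B cannot be enforced without a join — not preserved.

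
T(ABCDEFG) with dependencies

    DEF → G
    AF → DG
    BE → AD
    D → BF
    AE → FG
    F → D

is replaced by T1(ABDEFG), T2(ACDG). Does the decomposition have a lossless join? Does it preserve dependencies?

Lossless test: (ADG)⁺ = {ABDFG}, which is a superkey of neither fragment — lossy.
Dependency preservation: every FD's attributes lie within a single fragment, so each can be enforced locally — preserved.

lossy but dependency-preserving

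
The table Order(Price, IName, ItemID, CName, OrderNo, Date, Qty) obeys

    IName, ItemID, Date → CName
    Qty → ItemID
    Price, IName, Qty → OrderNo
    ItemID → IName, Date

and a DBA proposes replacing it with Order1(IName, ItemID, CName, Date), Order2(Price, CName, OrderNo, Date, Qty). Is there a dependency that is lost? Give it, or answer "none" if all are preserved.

Qty → ItemID

Check Qty → ItemID: no single fragment contains all of {ItemID, Qty}, and the restricted closure of {Qty} across the fragments never reaches {ItemID}.
IName, ItemID, Date → CName is preserved.
Price, IName, Qty → OrderNo is preserved.
ItemID → IName, Date is preserved.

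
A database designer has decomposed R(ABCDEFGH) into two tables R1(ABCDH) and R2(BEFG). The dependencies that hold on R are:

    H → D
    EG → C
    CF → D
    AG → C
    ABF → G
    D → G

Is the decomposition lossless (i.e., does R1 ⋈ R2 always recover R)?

Common attributes: R1 ∩ R2 = {B}.
No dependency enlarges {B}, so (B)⁺ = {B}.
The closure contains neither all of R1 = {ABCDH} nor all of R2 = {BEFG}, so the common attributes are not a superkey of either fragment. The join is lossy.

No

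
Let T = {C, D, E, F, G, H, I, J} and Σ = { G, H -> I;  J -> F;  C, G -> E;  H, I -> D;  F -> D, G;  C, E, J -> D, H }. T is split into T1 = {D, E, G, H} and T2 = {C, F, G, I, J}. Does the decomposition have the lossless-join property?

Common attributes: T1 ∩ T2 = {G}.
No dependency enlarges {G}, so (G)⁺ = {G}.
The closure contains neither all of T1 = {D, E, G, H} nor all of T2 = {C, F, G, I, J}, so the common attributes are not a superkey of either fragment. The join is lossy.

No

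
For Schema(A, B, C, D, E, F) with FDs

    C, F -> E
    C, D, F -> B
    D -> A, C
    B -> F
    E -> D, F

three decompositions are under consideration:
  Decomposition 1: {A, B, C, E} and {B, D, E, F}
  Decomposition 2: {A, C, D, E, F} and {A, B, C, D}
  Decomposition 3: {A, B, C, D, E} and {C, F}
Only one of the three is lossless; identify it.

Decomposition 1: common = {B, E}, closure = {A, B, C, D, E, F} → lossless.
Decomposition 2: common = {A, C, D}, closure = {A, C, D} → lossy.
Decomposition 3: common = {C}, closure = {C} → lossy.

Decomposition 1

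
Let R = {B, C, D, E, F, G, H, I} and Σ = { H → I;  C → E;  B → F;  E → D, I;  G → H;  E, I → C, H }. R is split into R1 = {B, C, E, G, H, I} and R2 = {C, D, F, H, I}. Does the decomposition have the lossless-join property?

Common attributes: R1 ∩ R2 = {C, H, I}.
Closure of {C, H, I}: C → E applies, adding E; E → D, I applies, adding D. So (C, H, I)⁺ = {C, D, E, H, I}.
The closure contains neither all of R1 = {B, C, E, G, H, I} nor all of R2 = {C, D, F, H, I}, so the common attributes are not a superkey of either fragment. The join is lossy.

No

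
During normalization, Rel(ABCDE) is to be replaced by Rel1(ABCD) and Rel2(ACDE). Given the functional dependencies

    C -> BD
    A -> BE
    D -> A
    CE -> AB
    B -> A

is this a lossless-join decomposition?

Common attributes: Rel1 ∩ Rel2 = {ACD}.
Closure of {ACD}: C → BD applies, adding B; A → BE applies, adding E. So (ACD)⁺ = {ABCDE}.
This closure contains every attribute of Rel1, so Rel1 ∩ Rel2 → Rel1. The join is lossless.

Yes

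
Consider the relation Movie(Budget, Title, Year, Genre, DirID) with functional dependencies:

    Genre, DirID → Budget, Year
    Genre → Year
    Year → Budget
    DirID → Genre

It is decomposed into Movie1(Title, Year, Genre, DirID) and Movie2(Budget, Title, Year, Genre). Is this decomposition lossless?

Common attributes: Movie1 ∩ Movie2 = {Title, Year, Genre}.
Closure of {Title, Year, Genre}: Year → Budget applies, adding Budget. So (Title, Year, Genre)⁺ = {Budget, Title, Year, Genre}.
This closure contains every attribute of Movie2, so Movie1 ∩ Movie2 → Movie2. The join is lossless.

Yes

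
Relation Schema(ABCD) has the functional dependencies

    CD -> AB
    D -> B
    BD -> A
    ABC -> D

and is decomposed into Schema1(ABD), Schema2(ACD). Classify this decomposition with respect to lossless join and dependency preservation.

lossless but not dependency-preserving

Lossless test: (AD)⁺ = {ABD}, which contains all of one fragment — lossless.
Dependency preservation: the restricted closure of {ABC} across the fragments never reaches {D}, so ABC → D cannot be enforced without a join — not preserved.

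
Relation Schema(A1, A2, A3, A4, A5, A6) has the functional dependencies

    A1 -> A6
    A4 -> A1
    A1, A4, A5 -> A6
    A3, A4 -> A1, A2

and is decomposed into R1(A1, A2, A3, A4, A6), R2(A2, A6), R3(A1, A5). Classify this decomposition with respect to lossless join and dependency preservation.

lossy but dependency-preserving

Lossless test (chase): Rows 1 and 3 agree on A1; apply A1→A6 and equate their A6 entries. No row becomes fully distinguished — the join is lossy.
Dependency preservation: A1, A4, A5 → A6 is not contained in any single fragment, but the restricted closure of its left-hand side across the fragments still reaches the right-hand side; the remaining FDs each lie inside some fragment. All dependencies are preserved.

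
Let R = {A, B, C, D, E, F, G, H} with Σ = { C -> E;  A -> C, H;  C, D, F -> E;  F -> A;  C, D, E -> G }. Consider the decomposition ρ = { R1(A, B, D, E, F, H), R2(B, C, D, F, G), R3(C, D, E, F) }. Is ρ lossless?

Chase test. Columns are A, B, C, D, E, F, G, H; row i has aⱼ where attribute j ∈ Ri, else bᵢⱼ.
Initial tableau (one row per fragment):
  row 1: a1 a2 b13 a4 a5 a6 b17 a8
  row 2: b21 a2 a3 a4 b25 a6 a7 b28
  row 3: b31 b32 a3 a4 a5 a6 b37 b38
Rows 2 and 3 agree on C; apply C→E and equate their E entries.
Rows 1 and 2 agree on F; apply F→A and equate their A entries.
Rows 1 and 3 agree on F; apply F→A and equate their A entries.
Rows 2 and 3 agree on C, D, E; apply C, D, E→G and equate their G entries.
Rows 1 and 2 agree on A; apply A→C, H and equate their C, H entries.
Rows 1 and 3 agree on A; apply A→C, H and equate their C, H entries.
Rows 1 and 2 agree on C, D, E; apply C, D, E→G and equate their G entries.
Row 1 is now all distinguished symbols — the join is lossless.

Yes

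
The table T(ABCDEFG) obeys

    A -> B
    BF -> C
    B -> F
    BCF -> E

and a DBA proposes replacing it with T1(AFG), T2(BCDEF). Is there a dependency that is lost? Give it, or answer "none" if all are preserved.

A -> B

Check A → B: no single fragment contains all of {AB}, and the restricted closure of {A} across the fragments never reaches {B}.
BF → C is preserved.
B → F is preserved.
BCF → E is preserved.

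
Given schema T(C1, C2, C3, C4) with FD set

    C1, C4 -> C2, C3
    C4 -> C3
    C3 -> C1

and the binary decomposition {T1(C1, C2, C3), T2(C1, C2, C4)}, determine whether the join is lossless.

Common attributes: T1 ∩ T2 = {C1, C2}.
No dependency enlarges {C1, C2}, so (C1, C2)⁺ = {C1, C2}.
The closure contains neither all of T1 = {C1, C2, C3} nor all of T2 = {C1, C2, C4}, so the common attributes are not a superkey of either fragment. The join is lossy.

No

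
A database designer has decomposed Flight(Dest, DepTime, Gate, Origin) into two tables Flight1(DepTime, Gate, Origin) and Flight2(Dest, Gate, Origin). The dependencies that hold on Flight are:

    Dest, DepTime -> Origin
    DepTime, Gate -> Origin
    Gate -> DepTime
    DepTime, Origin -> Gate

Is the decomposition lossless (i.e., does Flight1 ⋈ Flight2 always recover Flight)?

Common attributes: Flight1 ∩ Flight2 = {Gate, Origin}.
Closure of {Gate, Origin}: Gate → DepTime applies, adding DepTime. So (Gate, Origin)⁺ = {DepTime, Gate, Origin}.
This closure contains every attribute of Flight1, so Flight1 ∩ Flight2 → Flight1. The join is lossless.

Yes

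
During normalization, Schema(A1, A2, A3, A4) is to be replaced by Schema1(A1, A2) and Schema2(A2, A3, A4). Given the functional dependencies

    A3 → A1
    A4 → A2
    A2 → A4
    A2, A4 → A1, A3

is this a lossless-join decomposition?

Common attributes: Schema1 ∩ Schema2 = {A2}.
Closure of {A2}: A2 → A4 applies, adding A4; A2, A4 → A1, A3 applies, adding A1, A3. So (A2)⁺ = {A1, A2, A3, A4}.
This closure contains every attribute of Schema1, so Schema1 ∩ Schema2 → Schema1. The join is lossless.

Yes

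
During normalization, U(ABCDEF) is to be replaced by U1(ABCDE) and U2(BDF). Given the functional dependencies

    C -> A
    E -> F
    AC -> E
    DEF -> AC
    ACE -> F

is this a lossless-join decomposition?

No

Common attributes: U1 ∩ U2 = {BD}.
No dependency enlarges {BD}, so (BD)⁺ = {BD}.
The closure contains neither all of U1 = {ABCDE} nor all of U2 = {BDF}, so the common attributes are not a superkey of either fragment. The join is lossy.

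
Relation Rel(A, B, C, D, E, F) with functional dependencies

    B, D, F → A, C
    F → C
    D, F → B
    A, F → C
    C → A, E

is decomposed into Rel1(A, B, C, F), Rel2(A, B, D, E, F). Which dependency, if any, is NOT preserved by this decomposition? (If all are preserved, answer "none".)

C → A, E

Check C → A, E: no single fragment contains all of {A, C, E}, and the restricted closure of {C} across the fragments never reaches {A, E}.
B, D, F → A, C is preserved.
F → C is preserved.
D, F → B is preserved.
A, F → C is preserved.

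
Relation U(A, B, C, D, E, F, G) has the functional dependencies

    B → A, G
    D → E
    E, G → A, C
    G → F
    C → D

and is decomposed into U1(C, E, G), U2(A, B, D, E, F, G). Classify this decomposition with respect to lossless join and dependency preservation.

lossless but not dependency-preserving

Lossless test: (E, G)⁺ = {A, C, D, E, F, G}, which contains all of one fragment — lossless.
Dependency preservation: the restricted closure of {C} across the fragments never reaches {D}, so C → D cannot be enforced without a join — not preserved.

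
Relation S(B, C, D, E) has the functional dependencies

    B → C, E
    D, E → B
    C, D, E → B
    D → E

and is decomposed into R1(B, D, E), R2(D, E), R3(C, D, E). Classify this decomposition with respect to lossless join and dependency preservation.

Lossless test (chase): Rows 1 and 2 agree on D, E; apply D, E→B and equate their B entries. Rows 1 and 3 agree on D, E; apply D, E→B and equate their B entries. Rows 1 and 2 agree on B; apply B→C, E and equate their C, E entries. Rows 1 and 3 agree on B; apply B→C, E and equate their C, E entries. Row 1 is now all distinguished symbols — the join is lossless.
Dependency preservation: the restricted closure of {B} across the fragments never reaches {C, E}, so B → C, E cannot be enforced without a join — not preserved.

lossless but not dependency-preserving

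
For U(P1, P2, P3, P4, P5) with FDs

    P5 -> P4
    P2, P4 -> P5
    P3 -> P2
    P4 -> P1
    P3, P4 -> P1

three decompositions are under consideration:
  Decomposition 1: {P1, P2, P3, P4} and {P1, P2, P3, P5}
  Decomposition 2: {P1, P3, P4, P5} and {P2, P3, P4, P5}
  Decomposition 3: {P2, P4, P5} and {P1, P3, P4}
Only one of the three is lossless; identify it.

Decomposition 2

Decomposition 1: common = {P1, P2, P3}, closure = {P1, P2, P3} → lossy.
Decomposition 2: common = {P3, P4, P5}, closure = {P1, P2, P3, P4, P5} → lossless.
Decomposition 3: common = {P4}, closure = {P1, P4} → lossy.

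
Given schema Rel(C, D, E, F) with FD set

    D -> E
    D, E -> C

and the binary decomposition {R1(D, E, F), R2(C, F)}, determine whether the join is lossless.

No

Common attributes: R1 ∩ R2 = {F}.
No dependency enlarges {F}, so (F)⁺ = {F}.
The closure contains neither all of R1 = {D, E, F} nor all of R2 = {C, F}, so the common attributes are not a superkey of either fragment. The join is lossy.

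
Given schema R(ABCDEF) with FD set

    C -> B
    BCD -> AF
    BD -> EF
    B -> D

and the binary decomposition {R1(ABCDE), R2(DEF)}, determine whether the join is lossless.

No

Common attributes: R1 ∩ R2 = {DE}.
No dependency enlarges {DE}, so (DE)⁺ = {DE}.
The closure contains neither all of R1 = {ABCDE} nor all of R2 = {DEF}, so the common attributes are not a superkey of either fragment. The join is lossy.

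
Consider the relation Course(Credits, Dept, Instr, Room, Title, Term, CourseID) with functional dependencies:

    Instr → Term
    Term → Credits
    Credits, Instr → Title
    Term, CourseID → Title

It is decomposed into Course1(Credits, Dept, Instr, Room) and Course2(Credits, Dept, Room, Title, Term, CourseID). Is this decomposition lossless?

Common attributes: Course1 ∩ Course2 = {Credits, Dept, Room}.
No dependency enlarges {Credits, Dept, Room}, so (Credits, Dept, Room)⁺ = {Credits, Dept, Room}.
The closure contains neither all of Course1 = {Credits, Dept, Instr, Room} nor all of Course2 = {Credits, Dept, Room, Title, Term, CourseID}, so the common attributes are not a superkey of either fragment. The join is lossy.

No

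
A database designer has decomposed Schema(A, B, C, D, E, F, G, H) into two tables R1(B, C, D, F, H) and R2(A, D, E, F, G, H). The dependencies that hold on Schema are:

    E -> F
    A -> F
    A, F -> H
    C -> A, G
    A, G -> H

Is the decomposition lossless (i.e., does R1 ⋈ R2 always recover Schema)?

No

Common attributes: R1 ∩ R2 = {D, F, H}.
No dependency enlarges {D, F, H}, so (D, F, H)⁺ = {D, F, H}.
The closure contains neither all of R1 = {B, C, D, F, H} nor all of R2 = {A, D, E, F, G, H}, so the common attributes are not a superkey of either fragment. The join is lossy.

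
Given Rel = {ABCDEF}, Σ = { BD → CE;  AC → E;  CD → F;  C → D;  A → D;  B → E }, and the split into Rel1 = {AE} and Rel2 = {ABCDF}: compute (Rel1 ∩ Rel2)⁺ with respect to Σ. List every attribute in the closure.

AD

Rel1 ∩ Rel2 = {A}.
A → D applies, adding D
Closure: {AD}.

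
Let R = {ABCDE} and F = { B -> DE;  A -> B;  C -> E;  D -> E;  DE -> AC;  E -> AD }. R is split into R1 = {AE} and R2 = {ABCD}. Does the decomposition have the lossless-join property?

Common attributes: R1 ∩ R2 = {A}.
Closure of {A}: A → B applies, adding B; B → DE applies, adding DE; DE → AC applies, adding C. So (A)⁺ = {ABCDE}.
This closure contains every attribute of R1, so R1 ∩ R2 → R1. The join is lossless.

Yes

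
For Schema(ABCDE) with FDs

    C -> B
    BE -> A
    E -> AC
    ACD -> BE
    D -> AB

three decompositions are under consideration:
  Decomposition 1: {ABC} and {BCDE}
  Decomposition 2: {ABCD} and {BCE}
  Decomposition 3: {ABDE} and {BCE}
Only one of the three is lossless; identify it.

Decomposition 3

Decomposition 1: common = {BC}, closure = {BC} → lossy.
Decomposition 2: common = {BC}, closure = {BC} → lossy.
Decomposition 3: common = {BE}, closure = {ABCE} → lossless.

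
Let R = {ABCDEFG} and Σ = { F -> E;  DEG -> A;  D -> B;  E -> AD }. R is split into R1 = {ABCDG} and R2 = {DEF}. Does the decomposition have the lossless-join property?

Common attributes: R1 ∩ R2 = {D}.
Closure of {D}: D → B applies, adding B. So (D)⁺ = {BD}.
The closure contains neither all of R1 = {ABCDG} nor all of R2 = {DEF}, so the common attributes are not a superkey of either fragment. The join is lossy.

No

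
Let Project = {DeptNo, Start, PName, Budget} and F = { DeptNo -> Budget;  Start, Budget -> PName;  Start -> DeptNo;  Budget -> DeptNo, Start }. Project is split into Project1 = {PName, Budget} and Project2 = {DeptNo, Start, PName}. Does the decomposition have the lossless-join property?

Common attributes: Project1 ∩ Project2 = {PName}.
No dependency enlarges {PName}, so (PName)⁺ = {PName}.
The closure contains neither all of Project1 = {PName, Budget} nor all of Project2 = {DeptNo, Start, PName}, so the common attributes are not a superkey of either fragment. The join is lossy.

No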